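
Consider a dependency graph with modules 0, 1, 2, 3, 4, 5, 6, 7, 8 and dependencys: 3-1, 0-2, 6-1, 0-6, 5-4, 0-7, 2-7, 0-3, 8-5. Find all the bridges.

The edges on the cycle 0-2-7-0 are not bridges since each lies on that cycle.
But removing 8-5 disconnects 8 from 5; removing 4-5 disconnects 4 from 5 — these are bridges.

4-5, 5-8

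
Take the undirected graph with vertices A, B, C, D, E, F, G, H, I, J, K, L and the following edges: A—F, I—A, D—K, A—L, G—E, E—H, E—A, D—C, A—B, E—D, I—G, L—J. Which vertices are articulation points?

A, D, E, L

Removing A increases the component count from 1 to 4, so A is a cut vertex.
Removing D increases the component count from 1 to 3, so D is a cut vertex.
Removing E increases the component count from 1 to 3, so E is a cut vertex.
Likewise L is a cut vertex.
By contrast removing H leaves 1 component; it is not a cut vertex. No other vertex is a cut vertex either.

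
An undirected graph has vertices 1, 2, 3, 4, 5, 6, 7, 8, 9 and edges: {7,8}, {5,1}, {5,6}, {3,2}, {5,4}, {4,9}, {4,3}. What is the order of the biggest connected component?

7

Starting from 7 we can reach 7, 8. That is one component of size 2.
Starting from 1 we can reach 1, 2, 3, 4, 5, 6, 9. That is one component of size 7.
The largest has 7 vertices.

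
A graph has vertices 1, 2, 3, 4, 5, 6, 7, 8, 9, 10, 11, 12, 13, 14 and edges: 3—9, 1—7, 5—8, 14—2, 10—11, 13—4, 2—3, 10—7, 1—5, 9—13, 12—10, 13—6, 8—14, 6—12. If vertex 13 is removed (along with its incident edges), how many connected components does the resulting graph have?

With 13 gone, the remaining components are: {4}; {1, 2, 3, 5, 6, 7, 8, 9, 10, 11, 12, 14}.
That is 2 components.

2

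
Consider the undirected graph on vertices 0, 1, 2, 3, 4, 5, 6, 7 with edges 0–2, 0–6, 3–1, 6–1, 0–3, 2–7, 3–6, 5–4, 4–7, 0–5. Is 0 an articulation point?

Deleting 0 raises the number of components from 1 to 2, so 0 is a cut vertex.

Yes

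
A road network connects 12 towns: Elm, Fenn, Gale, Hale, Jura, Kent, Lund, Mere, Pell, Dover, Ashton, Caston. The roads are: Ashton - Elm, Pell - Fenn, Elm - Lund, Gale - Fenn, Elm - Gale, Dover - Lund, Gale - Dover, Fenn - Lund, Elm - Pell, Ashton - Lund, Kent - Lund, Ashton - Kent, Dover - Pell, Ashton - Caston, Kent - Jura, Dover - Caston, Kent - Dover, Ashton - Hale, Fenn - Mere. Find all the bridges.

The edges on the cycle Gale-Dover-Pell-Fenn-Gale are not bridges since each lies on that cycle.
But removing Fenn - Mere disconnects Fenn from Mere; removing Jura - Kent disconnects Jura from Kent; removing Hale - Ashton disconnects Hale from Ashton — these are bridges.

Ashton-Hale, Fenn-Mere, Jura-Kent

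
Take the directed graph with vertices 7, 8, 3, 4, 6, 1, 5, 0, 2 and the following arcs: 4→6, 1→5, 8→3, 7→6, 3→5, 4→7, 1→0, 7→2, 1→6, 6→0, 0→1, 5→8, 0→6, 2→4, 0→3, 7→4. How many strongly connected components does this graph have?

3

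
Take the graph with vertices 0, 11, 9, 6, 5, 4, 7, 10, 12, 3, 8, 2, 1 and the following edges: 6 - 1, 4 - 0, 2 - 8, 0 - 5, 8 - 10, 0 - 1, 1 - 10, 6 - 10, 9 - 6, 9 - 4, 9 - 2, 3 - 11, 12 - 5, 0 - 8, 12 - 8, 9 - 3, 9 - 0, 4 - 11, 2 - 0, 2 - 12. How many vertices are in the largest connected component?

12

7 is isolated — a component by itself.
Starting from 0 we can reach 0, 1, 2, 3, 4, 5, 6, 8, 9, 10, 11, 12. That is one component of size 12.
The largest has 12 vertices.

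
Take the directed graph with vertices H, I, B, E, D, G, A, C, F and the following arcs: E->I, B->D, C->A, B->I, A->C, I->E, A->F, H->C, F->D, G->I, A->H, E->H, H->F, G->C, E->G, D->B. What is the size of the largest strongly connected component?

9

{A, B, C, D, E, F, G, H, I} are all mutually reachable — one SCC of size 9.
The largest has 9 vertices.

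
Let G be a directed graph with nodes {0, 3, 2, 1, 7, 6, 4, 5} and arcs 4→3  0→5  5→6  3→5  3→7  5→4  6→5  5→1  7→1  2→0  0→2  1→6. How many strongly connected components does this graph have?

{1, 3, 4, 5, 6, 7} are all mutually reachable — one SCC of size 6.
{0, 2} are all mutually reachable — one SCC of size 2.
That gives 2 strongly connected components.

2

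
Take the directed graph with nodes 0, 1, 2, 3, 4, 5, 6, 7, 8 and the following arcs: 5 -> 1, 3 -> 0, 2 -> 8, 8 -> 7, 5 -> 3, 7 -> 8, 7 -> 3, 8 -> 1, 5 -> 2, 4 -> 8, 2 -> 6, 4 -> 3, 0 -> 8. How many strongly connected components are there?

{0, 3, 7, 8} are all mutually reachable — one SCC of size 4.
{2} is an SCC by itself.
{6} is an SCC by itself.
{4} is an SCC by itself.
{5} is an SCC by itself.
(and 1 more singleton SCC)
That gives 6 strongly connected components.

6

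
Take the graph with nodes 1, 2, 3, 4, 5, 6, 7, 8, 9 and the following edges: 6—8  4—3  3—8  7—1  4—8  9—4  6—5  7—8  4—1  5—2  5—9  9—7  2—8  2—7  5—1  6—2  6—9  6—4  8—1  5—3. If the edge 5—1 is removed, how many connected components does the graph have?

5 and 1 are still connected via 5-6-4-1, so the component count stays at 1.

1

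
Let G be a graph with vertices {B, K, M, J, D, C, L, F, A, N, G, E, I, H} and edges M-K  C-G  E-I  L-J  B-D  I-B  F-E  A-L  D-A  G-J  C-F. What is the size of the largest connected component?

10

H is isolated — a component by itself.
N is isolated — a component by itself.
Starting from K we can reach K, M. That is one component of size 2.
Starting from A we can reach A, B, C, D, E, F, G, I, J, L. That is one component of size 10.
The largest has 10 vertices.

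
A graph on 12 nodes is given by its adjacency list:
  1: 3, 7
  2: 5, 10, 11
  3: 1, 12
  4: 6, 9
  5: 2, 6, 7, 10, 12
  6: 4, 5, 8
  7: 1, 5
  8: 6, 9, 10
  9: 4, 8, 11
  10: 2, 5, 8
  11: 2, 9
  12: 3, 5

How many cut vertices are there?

1

Removing 5 increases the component count from 1 to 2, so 5 is a cut vertex.
By contrast removing 6 leaves 1 component; it is not a cut vertex. No other vertex is a cut vertex either.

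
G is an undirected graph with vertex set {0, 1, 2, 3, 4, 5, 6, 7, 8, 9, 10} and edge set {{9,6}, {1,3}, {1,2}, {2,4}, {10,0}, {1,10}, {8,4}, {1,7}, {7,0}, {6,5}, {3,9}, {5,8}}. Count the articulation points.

1

Removing 1 increases the component count from 1 to 2, so 1 is a cut vertex.
By contrast removing 4 leaves 1 component; it is not a cut vertex. No other vertex is a cut vertex either.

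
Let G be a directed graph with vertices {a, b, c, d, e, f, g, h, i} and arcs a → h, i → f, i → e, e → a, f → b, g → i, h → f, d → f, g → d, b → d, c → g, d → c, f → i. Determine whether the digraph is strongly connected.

From i we can reach every vertex (a, b, c, d, e, f, g, h, i), and every vertex can reach i (a, b, c, d, e, f, g, h, i). So the whole graph is one strongly connected component.

Yes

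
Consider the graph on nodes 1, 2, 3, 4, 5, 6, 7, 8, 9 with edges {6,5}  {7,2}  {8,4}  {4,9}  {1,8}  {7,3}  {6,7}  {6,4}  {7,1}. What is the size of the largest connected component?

Starting from 1 we can reach 1, 2, 3, 4, 5, 6, 7, 8, 9. That is one component of size 9.
The largest has 9 vertices.

9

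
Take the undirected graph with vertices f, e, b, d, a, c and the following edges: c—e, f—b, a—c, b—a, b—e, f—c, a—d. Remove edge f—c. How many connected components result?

f and c are still connected via f-b-a-c, so the component count stays at 1.

1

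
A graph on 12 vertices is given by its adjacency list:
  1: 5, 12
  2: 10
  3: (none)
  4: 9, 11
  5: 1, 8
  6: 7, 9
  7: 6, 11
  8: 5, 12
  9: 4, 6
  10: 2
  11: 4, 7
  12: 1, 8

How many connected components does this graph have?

4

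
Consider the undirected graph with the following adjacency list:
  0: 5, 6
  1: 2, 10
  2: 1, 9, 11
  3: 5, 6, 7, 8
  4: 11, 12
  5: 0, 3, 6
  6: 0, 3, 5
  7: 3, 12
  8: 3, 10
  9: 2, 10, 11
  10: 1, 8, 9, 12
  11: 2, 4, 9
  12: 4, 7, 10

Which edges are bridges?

The edges on the cycle 10-1-2-9-10 are not bridges since each lies on that cycle.
Every edge lies on some cycle, so there are no bridges.

none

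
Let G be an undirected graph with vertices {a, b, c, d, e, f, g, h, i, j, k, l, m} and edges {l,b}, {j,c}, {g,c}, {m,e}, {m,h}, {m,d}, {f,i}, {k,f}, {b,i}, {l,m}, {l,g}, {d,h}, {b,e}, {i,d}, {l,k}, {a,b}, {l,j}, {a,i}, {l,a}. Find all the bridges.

The edges on the cycle l-k-f-i-d-h-m-l are not bridges since each lies on that cycle.
Every edge lies on some cycle, so there are no bridges.

none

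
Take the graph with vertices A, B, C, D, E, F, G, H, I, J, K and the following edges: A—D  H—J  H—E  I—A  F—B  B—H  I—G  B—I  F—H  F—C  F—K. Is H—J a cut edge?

Yes

Removing H—J leaves no path between H and J: the component count goes from 1 to 2. So it is a bridge.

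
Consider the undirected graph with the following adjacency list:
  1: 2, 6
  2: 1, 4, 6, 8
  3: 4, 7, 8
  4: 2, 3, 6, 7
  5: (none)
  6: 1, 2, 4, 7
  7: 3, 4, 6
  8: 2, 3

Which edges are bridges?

The edges on the cycle 4-3-8-2-4 are not bridges since each lies on that cycle.
Every edge lies on some cycle, so there are no bridges.

none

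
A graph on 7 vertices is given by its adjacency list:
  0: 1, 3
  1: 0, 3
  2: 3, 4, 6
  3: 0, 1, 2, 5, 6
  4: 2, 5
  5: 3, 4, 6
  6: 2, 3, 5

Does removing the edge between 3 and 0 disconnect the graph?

No

After removing 3-0, the path 3-1-0 still connects them, so the edge is not a bridge.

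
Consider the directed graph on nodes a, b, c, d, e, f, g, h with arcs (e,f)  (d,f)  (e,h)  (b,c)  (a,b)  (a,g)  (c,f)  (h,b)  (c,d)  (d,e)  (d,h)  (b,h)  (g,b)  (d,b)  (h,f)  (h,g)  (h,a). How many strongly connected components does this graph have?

2

{a, b, c, d, e, g, h} are all mutually reachable — one SCC of size 7.
{f} is an SCC by itself.
That gives 2 strongly connected components.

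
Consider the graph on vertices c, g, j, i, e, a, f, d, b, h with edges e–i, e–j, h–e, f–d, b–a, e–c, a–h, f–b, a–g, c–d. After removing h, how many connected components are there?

With h gone, the remaining components are: {a, b, c, d, e, f, g, i, j}.
That is 1 component.

1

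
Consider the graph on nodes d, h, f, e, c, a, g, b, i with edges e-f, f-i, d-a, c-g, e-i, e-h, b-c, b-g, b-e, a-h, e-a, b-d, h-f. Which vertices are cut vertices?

b

Removing b increases the component count from 1 to 2, so b is a cut vertex.
By contrast removing i leaves 1 component; it is not a cut vertex. No other vertex is a cut vertex either.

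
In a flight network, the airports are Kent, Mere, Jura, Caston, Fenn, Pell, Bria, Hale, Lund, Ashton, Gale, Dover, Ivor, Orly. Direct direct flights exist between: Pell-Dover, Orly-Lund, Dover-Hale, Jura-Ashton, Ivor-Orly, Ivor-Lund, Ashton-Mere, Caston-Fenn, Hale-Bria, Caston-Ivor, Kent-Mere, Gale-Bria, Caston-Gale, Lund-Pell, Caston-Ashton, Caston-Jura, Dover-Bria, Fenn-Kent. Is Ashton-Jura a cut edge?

No

After removing Ashton-Jura, the path Ashton-Caston-Jura still connects them, so the edge is not a bridge.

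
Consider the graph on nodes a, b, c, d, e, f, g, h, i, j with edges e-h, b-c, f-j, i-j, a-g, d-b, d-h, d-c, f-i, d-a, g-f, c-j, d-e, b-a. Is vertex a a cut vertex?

No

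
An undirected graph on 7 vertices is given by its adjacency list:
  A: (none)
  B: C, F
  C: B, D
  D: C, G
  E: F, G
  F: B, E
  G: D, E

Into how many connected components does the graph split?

A is isolated — a component by itself.
Starting from B we can reach B, C, D, E, F, G. That is one component of size 6.
Total: 2 components.

2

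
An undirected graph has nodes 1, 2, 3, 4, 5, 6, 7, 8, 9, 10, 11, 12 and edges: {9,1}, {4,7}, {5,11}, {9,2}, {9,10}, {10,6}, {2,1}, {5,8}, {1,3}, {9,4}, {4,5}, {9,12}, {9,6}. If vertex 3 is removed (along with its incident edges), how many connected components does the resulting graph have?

1

With 3 gone, the remaining components are: {1, 2, 4, 5, 6, 7, 8, 9, 10, 11, 12}.
That is 1 component.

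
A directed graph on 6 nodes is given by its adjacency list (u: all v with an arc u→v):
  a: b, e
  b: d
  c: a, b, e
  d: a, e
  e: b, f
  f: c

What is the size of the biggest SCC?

6

{a, b, c, d, e, f} are all mutually reachable — one SCC of size 6.
The largest has 6 vertices.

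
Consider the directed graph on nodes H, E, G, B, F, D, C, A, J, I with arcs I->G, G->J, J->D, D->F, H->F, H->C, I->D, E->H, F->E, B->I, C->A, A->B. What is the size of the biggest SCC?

10

{A, B, C, D, E, F, G, H, I, J} are all mutually reachable — one SCC of size 10.
The largest has 10 vertices.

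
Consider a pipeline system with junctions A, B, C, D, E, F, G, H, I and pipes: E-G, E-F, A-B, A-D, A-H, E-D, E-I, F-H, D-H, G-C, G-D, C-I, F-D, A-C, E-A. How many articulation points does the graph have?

Removing A increases the component count from 1 to 2, so A is a cut vertex.
By contrast removing E leaves 1 component; it is not a cut vertex. No other vertex is a cut vertex either.

1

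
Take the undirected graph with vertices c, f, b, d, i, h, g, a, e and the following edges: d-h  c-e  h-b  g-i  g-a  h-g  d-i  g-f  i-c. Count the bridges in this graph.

5

The edges on the cycle d-h-g-i-d are not bridges since each lies on that cycle.
But removing i-c disconnects i from c; removing g-f disconnects g from f; removing e-c disconnects e from c; removing g-a disconnects g from a — these are bridges.
In total 5 edges are bridges.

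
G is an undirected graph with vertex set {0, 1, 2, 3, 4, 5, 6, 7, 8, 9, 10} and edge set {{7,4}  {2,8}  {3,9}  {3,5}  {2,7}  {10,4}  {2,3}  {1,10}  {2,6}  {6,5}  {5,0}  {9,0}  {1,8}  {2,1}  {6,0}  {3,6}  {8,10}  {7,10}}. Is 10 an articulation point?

Deleting 10 leaves 1 component (was 1) (its neighbors 1, 4, 7, 8 remain connected to each other), so 10 is not a cut vertex.

No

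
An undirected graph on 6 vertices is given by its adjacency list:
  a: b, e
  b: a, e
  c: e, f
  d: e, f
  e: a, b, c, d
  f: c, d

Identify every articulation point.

e

Removing e increases the component count from 1 to 2, so e is a cut vertex.
By contrast removing b leaves 1 component; it is not a cut vertex. No other vertex is a cut vertex either.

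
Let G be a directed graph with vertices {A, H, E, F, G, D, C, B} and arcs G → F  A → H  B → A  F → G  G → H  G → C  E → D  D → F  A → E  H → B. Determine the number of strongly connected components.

2

{A, B, D, E, F, G, H} are all mutually reachable — one SCC of size 7.
{C} is an SCC by itself.
That gives 2 strongly connected components.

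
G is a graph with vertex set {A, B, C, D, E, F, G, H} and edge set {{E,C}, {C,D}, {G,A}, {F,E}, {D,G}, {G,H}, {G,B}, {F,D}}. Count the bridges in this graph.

The edges on the cycle F-E-C-D-F are not bridges since each lies on that cycle.
But removing D–G disconnects D from G; removing G–B disconnects G from B; removing G–H disconnects G from H; removing G–A disconnects G from A — these are bridges.
That makes 4 bridges.

4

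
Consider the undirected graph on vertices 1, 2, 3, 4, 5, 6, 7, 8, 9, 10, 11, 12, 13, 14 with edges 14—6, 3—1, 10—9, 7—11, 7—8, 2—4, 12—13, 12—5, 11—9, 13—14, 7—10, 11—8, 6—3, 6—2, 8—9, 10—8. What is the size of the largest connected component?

9

Starting from 7 we can reach 7, 8, 9, 10, 11. That is one component of size 5.
Starting from 1 we can reach 1, 2, 3, 4, 5, 6, 12, 13, 14. That is one component of size 9.
The largest has 9 vertices.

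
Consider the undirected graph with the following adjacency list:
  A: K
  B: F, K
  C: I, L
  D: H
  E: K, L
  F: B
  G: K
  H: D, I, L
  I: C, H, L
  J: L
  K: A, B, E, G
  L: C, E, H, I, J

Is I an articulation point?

No

Deleting I leaves 1 component (was 1) (its neighbors C, H, L remain connected to each other), so I is not a cut vertex.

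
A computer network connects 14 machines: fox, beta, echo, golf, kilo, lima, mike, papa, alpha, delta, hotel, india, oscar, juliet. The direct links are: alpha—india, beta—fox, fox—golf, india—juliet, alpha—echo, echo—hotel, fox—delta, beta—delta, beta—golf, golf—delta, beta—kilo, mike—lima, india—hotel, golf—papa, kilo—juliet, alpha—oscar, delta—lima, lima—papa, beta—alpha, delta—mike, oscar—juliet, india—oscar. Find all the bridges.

none

The edges on the cycle beta-fox-delta-beta are not bridges since each lies on that cycle.
Every edge lies on some cycle, so there are no bridges.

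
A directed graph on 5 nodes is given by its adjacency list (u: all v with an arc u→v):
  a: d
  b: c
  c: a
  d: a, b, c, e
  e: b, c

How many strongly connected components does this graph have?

{a, b, c, d, e} are all mutually reachable — one SCC of size 5.
That gives 1 strongly connected component.

1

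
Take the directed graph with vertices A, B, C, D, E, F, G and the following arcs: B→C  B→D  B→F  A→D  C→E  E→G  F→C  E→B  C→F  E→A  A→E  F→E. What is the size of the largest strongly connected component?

5

{A, B, C, E, F} are all mutually reachable — one SCC of size 5.
{D} is an SCC by itself.
{G} is an SCC by itself.
The largest has 5 vertices.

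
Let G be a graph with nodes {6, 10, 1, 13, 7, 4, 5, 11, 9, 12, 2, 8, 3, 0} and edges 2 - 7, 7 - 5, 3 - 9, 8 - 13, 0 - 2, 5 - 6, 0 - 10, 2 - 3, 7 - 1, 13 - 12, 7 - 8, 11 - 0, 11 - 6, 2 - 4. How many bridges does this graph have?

8

The edges on the cycle 11-0-2-7-5-6-11 are not bridges since each lies on that cycle.
But removing 3 - 9 disconnects 3 from 9; removing 7 - 1 disconnects 7 from 1; removing 8 - 7 disconnects 8 from 7; removing 2 - 4 disconnects 2 from 4 — these are bridges.
In total 8 edges are bridges.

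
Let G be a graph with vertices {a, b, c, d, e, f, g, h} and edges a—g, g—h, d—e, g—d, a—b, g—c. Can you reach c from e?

From e we can reach a, b, c, d, e, g, h, which includes c.

Yes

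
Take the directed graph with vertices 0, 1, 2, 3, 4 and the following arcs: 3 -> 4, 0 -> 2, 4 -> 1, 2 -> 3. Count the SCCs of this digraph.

5

{1} is an SCC by itself.
{4} is an SCC by itself.
{2} is an SCC by itself.
{0} is an SCC by itself.
{3} is an SCC by itself.
That gives 5 strongly connected components.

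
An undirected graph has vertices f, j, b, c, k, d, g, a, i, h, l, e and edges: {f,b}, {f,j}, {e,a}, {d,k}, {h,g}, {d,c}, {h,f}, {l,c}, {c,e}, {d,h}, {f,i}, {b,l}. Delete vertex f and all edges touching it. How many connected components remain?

With f gone, the remaining components are: {i}; {j}; {a, b, c, d, e, g, h, k, l}.
That is 3 components.

3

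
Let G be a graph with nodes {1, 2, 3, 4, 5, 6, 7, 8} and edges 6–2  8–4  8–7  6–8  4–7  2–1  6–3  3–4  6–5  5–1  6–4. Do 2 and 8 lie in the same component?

From 2 we can reach 1, 2, 3, 4, 5, 6, 7, 8, which includes 8.

Yes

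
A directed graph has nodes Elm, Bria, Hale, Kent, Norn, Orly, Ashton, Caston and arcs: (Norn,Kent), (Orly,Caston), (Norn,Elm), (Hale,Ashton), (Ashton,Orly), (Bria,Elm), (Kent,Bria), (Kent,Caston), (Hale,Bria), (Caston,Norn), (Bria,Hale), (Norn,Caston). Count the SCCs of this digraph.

2

{Bria, Hale, Kent, Norn, Orly, Ashton, Caston} are all mutually reachable — one SCC of size 7.
{Elm} is an SCC by itself.
That gives 2 strongly connected components.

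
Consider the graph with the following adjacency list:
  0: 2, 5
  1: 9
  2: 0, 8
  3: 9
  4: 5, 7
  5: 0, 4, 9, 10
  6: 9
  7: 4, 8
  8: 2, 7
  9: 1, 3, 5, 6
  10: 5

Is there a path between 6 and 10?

Yes

From 6 we can reach 0, 1, 2, 3, 4, 5, 6, 7, 8, 9, 10, which includes 10.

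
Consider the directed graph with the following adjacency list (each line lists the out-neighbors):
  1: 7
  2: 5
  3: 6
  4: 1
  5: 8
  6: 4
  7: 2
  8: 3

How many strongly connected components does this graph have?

{1, 2, 3, 4, 5, 6, 7, 8} are all mutually reachable — one SCC of size 8.
That gives 1 strongly connected component.

1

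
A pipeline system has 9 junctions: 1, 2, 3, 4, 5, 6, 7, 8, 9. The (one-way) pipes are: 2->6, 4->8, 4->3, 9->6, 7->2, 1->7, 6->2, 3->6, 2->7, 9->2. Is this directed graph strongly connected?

No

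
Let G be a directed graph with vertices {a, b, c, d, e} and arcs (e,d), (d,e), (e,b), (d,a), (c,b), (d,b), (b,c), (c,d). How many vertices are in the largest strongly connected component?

{b, c, d, e} are all mutually reachable — one SCC of size 4.
{a} is an SCC by itself.
The largest has 4 vertices.

4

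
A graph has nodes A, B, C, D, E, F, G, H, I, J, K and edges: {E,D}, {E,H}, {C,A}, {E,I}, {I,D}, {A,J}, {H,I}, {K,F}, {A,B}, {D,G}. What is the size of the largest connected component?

5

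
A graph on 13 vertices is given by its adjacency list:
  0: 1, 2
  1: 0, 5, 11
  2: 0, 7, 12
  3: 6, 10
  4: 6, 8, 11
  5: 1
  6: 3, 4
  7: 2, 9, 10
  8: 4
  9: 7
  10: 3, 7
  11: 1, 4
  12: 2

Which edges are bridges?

1-5, 12-2, 4-8, 7-9

The edges on the cycle 11-1-0-2-7-10-3-6-4-11 are not bridges since each lies on that cycle.
But removing 1-5 disconnects 1 from 5; removing 9-7 disconnects 9 from 7; removing 4-8 disconnects 4 from 8; removing 12-2 disconnects 12 from 2 — these are bridges.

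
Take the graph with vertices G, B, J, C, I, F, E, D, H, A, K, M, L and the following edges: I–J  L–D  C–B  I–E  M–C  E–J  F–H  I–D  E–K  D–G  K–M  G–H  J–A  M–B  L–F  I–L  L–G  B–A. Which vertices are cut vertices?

Removing I increases the component count from 1 to 2, so I is a cut vertex.
By contrast removing G leaves 1 component; it is not a cut vertex. No other vertex is a cut vertex either.

I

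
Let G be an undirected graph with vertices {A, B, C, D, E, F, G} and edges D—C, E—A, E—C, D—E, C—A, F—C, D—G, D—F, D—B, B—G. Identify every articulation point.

D

Removing D increases the component count from 1 to 2, so D is a cut vertex.
By contrast removing B leaves 1 component; it is not a cut vertex. No other vertex is a cut vertex either.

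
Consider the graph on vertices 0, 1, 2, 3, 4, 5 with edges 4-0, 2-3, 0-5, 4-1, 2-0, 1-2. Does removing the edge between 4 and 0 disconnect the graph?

No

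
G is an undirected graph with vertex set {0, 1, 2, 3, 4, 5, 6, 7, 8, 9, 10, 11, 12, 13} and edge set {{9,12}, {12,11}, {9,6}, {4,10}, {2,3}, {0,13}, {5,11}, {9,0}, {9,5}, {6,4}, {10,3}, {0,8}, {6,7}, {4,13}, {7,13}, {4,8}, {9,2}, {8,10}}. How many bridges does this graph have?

0

The edges on the cycle 9-6-7-13-0-9 are not bridges since each lies on that cycle.
Every edge lies on some cycle, so there are no bridges.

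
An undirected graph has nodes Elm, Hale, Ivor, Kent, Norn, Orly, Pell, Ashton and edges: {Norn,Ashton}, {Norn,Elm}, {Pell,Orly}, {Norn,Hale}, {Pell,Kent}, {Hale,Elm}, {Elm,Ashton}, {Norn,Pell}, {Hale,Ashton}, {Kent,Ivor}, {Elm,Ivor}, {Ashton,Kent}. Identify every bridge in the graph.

Orly-Pell

The edges on the cycle Hale-Elm-Ashton-Hale are not bridges since each lies on that cycle.
But removing Pell–Orly disconnects Pell from Orly — this is a bridge.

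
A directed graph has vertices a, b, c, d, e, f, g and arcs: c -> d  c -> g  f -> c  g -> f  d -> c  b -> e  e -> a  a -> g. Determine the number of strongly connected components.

{c, d, f, g} are all mutually reachable — one SCC of size 4.
{a} is an SCC by itself.
{e} is an SCC by itself.
{b} is an SCC by itself.
That gives 4 strongly connected components.

4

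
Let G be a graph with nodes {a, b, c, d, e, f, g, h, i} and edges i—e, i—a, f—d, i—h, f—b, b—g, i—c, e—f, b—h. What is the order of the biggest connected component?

9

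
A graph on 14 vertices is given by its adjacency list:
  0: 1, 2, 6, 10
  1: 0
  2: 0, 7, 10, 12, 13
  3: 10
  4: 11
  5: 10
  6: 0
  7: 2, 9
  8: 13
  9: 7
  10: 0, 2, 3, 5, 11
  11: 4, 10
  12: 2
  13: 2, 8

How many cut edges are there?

The edges on the cycle 0-10-2-0 are not bridges since each lies on that cycle.
But removing 4-11 disconnects 4 from 11; removing 7-2 disconnects 7 from 2; removing 10-11 disconnects 10 from 11; removing 13-8 disconnects 13 from 8 — these are bridges.
In total 11 edges are bridges.

11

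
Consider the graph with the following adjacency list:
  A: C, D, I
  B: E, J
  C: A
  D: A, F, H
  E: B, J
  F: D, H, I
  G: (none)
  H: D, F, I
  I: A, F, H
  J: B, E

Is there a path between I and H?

Yes

From I we can reach A, C, D, F, H, I, which includes H.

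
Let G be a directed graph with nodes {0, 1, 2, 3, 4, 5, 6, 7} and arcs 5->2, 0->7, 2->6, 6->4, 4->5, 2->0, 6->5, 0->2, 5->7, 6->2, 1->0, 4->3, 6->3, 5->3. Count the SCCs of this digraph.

4

{0, 2, 4, 5, 6} are all mutually reachable — one SCC of size 5.
{3} is an SCC by itself.
{7} is an SCC by itself.
{1} is an SCC by itself.
That gives 4 strongly connected components.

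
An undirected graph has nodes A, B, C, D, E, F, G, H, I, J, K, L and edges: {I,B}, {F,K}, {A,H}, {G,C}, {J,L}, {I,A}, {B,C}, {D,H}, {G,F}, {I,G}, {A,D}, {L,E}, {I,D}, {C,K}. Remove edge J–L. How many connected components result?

Before removal there are 2 components.
J–L is a bridge — removing it separates J's side from L's side.
After removal: 3 components.

3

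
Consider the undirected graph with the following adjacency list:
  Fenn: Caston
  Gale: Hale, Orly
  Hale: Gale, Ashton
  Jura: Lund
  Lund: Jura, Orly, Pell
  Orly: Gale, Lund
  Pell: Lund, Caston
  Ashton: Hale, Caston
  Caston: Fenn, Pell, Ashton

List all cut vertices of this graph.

Removing Lund increases the component count from 1 to 2, so Lund is a cut vertex.
Removing Caston increases the component count from 1 to 2, so Caston is a cut vertex.
By contrast removing Jura leaves 1 component; it is not a cut vertex. No other vertex is a cut vertex either.

Lund, Caston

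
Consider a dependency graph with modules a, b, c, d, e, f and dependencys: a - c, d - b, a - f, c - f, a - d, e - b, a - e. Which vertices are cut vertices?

a

Removing a increases the component count from 1 to 2, so a is a cut vertex.
By contrast removing c leaves 1 component; it is not a cut vertex. No other vertex is a cut vertex either.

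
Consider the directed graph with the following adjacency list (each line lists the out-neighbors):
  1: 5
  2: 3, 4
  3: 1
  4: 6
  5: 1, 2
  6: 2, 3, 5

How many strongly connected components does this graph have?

1

{1, 2, 3, 4, 5, 6} are all mutually reachable — one SCC of size 6.
That gives 1 strongly connected component.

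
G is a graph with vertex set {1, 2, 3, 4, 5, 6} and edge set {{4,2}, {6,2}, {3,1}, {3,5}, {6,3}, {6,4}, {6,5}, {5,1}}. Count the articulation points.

1

Removing 6 increases the component count from 1 to 2, so 6 is a cut vertex.
By contrast removing 4 leaves 1 component; it is not a cut vertex. No other vertex is a cut vertex either.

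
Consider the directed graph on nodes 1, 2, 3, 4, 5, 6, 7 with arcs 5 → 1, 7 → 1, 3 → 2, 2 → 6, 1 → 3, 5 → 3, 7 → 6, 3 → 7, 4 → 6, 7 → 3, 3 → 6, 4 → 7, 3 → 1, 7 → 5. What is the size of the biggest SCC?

4

{1, 3, 5, 7} are all mutually reachable — one SCC of size 4.
{4} is an SCC by itself.
{2} is an SCC by itself.
{6} is an SCC by itself.
The largest has 4 vertices.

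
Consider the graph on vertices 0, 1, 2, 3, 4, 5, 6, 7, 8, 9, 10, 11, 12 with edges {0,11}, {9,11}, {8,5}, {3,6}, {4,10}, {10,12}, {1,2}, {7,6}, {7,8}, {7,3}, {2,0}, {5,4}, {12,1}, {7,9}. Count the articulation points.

1

Removing 7 increases the component count from 1 to 2, so 7 is a cut vertex.
By contrast removing 8 leaves 1 component; it is not a cut vertex. No other vertex is a cut vertex either.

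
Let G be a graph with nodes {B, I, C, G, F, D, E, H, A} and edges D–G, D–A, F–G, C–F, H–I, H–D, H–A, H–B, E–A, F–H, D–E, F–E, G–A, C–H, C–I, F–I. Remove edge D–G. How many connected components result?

D and G are still connected via D-A-G, so the component count stays at 1.

1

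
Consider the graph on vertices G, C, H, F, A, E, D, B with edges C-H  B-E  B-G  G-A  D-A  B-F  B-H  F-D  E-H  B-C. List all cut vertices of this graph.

Removing B increases the component count from 1 to 2, so B is a cut vertex.
By contrast removing C leaves 1 component; it is not a cut vertex. No other vertex is a cut vertex either.

B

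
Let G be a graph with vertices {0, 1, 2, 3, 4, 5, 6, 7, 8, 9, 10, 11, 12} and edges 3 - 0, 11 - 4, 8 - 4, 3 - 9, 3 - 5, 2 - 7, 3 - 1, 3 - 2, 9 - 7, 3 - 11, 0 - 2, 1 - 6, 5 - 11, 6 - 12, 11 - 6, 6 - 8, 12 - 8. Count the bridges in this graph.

0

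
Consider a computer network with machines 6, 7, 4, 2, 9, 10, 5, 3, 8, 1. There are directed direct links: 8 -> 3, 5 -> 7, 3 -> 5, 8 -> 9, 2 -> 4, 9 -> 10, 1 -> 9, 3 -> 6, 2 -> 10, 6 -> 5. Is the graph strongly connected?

There is no directed path from 8 to 1, so the graph is not strongly connected.

No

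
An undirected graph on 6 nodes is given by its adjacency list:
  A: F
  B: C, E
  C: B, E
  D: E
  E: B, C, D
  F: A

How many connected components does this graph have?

2

Starting from A we can reach A, F. That is one component of size 2.
Starting from B we can reach B, C, D, E. That is one component of size 4.
Total: 2 components.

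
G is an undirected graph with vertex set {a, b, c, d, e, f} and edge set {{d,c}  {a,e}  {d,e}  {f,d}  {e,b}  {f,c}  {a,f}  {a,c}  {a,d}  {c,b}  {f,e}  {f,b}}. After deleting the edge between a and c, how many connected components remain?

1

a and c are still connected via a-f-c, so the component count stays at 1.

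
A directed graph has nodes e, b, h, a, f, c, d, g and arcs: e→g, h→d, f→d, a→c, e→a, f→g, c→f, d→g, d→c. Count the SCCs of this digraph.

6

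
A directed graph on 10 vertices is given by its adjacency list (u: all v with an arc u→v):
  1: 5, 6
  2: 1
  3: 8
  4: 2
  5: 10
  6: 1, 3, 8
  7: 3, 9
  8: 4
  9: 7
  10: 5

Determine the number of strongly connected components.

3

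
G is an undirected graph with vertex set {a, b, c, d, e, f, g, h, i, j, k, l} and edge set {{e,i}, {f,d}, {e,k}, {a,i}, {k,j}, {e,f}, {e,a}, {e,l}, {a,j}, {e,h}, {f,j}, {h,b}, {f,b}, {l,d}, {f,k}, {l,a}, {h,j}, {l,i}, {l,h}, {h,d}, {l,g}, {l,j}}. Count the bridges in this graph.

1

The edges on the cycle f-k-j-f are not bridges since each lies on that cycle.
But removing l—g disconnects l from g — this is a bridge.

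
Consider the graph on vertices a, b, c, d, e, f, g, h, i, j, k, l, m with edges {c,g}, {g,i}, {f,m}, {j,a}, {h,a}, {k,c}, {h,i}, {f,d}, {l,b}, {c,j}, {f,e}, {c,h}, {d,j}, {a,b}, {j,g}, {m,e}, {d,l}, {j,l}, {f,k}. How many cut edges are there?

0

The edges on the cycle f-m-e-f are not bridges since each lies on that cycle.
Every edge lies on some cycle, so there are no bridges.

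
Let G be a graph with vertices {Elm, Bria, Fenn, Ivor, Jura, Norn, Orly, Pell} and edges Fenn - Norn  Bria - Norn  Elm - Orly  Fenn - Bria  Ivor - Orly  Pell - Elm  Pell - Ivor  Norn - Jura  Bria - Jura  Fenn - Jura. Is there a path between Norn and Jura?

From Norn we can reach Bria, Fenn, Jura, Norn, which includes Jura.

Yes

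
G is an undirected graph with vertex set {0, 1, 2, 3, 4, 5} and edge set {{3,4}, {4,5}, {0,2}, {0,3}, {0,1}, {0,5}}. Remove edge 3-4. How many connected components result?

3 and 4 are still connected via 3-0-5-4, so the component count stays at 1.

1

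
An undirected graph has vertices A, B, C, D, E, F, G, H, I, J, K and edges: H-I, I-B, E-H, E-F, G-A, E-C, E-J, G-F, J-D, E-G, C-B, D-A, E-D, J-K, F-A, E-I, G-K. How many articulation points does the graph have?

1

Removing E increases the component count from 1 to 2, so E is a cut vertex.
By contrast removing K leaves 1 component; it is not a cut vertex. No other vertex is a cut vertex either.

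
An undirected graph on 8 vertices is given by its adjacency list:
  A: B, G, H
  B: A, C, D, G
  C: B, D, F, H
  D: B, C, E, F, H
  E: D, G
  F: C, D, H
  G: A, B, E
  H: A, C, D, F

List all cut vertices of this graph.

none

Removing A, for instance, still leaves 1 component. No single vertex removal increases the component count — the graph has no articulation points.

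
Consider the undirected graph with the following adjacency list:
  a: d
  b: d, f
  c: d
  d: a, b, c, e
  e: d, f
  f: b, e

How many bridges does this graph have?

2

The edges on the cycle d-e-f-b-d are not bridges since each lies on that cycle.
But removing d-c disconnects d from c; removing d-a disconnects d from a — these are bridges.
That makes 2 bridges.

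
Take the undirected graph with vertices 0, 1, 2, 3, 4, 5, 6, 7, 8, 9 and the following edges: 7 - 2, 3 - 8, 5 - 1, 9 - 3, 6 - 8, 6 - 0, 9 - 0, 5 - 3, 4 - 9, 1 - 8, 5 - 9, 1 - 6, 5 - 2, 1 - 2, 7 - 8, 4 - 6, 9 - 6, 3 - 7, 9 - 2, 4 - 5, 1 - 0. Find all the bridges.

none

The edges on the cycle 4-5-1-6-0-9-4 are not bridges since each lies on that cycle.
Every edge lies on some cycle, so there are no bridges.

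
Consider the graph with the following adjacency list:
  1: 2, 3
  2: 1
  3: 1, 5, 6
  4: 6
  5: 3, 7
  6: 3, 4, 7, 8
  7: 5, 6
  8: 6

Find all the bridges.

The edges on the cycle 6-3-5-7-6 are not bridges since each lies on that cycle.
But removing 6-8 disconnects 6 from 8; removing 6-4 disconnects 6 from 4; removing 2-1 disconnects 2 from 1; removing 1-3 disconnects 1 from 3 — these are bridges.

1-2, 1-3, 4-6, 6-8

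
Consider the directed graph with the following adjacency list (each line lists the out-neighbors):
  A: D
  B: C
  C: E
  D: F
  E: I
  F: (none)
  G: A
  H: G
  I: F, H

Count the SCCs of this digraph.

9

{H} is an SCC by itself.
{A} is an SCC by itself.
{B} is an SCC by itself.
{E} is an SCC by itself.
{F} is an SCC by itself.
(and 4 more singleton SCCs)
That gives 9 strongly connected components.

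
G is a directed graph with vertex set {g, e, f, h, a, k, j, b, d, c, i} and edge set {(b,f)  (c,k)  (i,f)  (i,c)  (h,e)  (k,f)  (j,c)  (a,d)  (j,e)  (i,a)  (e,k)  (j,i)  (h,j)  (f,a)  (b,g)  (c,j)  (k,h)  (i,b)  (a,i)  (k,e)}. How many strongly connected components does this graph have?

3

{a, b, c, e, f, h, i, j, k} are all mutually reachable — one SCC of size 9.
{g} is an SCC by itself.
{d} is an SCC by itself.
That gives 3 strongly connected components.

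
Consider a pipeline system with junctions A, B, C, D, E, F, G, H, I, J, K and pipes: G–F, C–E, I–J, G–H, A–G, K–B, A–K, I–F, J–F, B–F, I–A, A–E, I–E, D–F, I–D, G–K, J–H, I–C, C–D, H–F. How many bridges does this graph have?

0

The edges on the cycle I-J-H-G-A-I are not bridges since each lies on that cycle.
Every edge lies on some cycle, so there are no bridges.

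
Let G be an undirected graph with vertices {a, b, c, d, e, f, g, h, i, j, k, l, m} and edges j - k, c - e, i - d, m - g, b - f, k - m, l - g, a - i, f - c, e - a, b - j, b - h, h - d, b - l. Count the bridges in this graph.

0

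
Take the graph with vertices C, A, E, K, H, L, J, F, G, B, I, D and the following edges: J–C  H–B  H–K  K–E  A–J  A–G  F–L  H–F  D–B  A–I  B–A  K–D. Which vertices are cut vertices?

Removing A increases the component count from 1 to 4, so A is a cut vertex.
Removing B increases the component count from 1 to 2, so B is a cut vertex.
Removing F increases the component count from 1 to 2, so F is a cut vertex.
Likewise H, J, K are cut vertices.
By contrast removing G leaves 1 component; it is not a cut vertex. No other vertex is a cut vertex either.

A, B, F, H, J, K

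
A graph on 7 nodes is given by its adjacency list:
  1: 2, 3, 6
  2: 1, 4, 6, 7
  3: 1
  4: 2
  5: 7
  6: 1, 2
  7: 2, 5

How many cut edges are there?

4

The edges on the cycle 1-6-2-1 are not bridges since each lies on that cycle.
But removing 7-5 disconnects 7 from 5; removing 2-4 disconnects 2 from 4; removing 2-7 disconnects 2 from 7; removing 1-3 disconnects 1 from 3 — these are bridges.
That makes 4 bridges.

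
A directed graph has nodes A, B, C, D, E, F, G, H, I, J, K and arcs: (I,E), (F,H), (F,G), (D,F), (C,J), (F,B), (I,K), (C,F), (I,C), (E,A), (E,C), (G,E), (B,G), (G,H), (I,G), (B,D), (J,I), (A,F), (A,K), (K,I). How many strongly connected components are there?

{A, B, C, D, E, F, G, I, J, K} are all mutually reachable — one SCC of size 10.
{H} is an SCC by itself.
That gives 2 strongly connected components.

2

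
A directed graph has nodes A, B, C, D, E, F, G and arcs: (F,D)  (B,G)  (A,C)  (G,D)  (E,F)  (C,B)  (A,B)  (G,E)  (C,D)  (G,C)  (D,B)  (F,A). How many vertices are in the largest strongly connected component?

7

{A, B, C, D, E, F, G} are all mutually reachable — one SCC of size 7.
The largest has 7 vertices.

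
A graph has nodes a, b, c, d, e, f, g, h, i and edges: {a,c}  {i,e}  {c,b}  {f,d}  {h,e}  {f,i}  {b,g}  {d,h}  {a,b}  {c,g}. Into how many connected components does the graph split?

Starting from a we can reach a, b, c, g. That is one component of size 4.
Starting from d we can reach d, e, f, h, i. That is one component of size 5.
Total: 2 components.

2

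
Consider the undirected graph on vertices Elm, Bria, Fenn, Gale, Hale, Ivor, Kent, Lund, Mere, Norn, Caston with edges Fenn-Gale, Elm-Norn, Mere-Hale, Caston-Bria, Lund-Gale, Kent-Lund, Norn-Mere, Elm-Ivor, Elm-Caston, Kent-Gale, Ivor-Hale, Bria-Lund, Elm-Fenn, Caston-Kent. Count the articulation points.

1

Removing Elm increases the component count from 1 to 2, so Elm is a cut vertex.
By contrast removing Caston leaves 1 component; it is not a cut vertex. No other vertex is a cut vertex either.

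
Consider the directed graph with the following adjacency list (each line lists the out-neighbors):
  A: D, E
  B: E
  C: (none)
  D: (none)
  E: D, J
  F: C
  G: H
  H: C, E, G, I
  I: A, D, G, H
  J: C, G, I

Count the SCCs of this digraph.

5

{A, E, G, H, I, J} are all mutually reachable — one SCC of size 6.
{F} is an SCC by itself.
{D} is an SCC by itself.
{C} is an SCC by itself.
{B} is an SCC by itself.
That gives 5 strongly connected components.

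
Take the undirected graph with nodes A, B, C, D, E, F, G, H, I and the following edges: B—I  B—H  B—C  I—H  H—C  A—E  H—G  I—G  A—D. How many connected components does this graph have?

3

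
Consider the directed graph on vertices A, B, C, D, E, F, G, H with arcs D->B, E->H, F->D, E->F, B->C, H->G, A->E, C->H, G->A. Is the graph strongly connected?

Yes

From H we can reach every vertex (A, B, C, D, E, F, G, H), and every vertex can reach H (A, B, C, D, E, F, G, H). So the whole graph is one strongly connected component.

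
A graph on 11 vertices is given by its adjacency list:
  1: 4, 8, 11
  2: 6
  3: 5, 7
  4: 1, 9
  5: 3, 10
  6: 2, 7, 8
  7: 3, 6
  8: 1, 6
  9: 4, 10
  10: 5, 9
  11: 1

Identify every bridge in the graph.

1-11, 2-6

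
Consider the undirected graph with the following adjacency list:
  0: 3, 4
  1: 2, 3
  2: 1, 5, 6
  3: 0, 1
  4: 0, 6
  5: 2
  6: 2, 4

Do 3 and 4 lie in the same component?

Yes

From 3 we can reach 0, 1, 2, 3, 4, 5, 6, which includes 4.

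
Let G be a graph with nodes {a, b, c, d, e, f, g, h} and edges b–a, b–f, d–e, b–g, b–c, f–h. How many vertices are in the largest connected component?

6

Starting from d we can reach d, e. That is one component of size 2.
Starting from a we can reach a, b, c, f, g, h. That is one component of size 6.
The largest has 6 vertices.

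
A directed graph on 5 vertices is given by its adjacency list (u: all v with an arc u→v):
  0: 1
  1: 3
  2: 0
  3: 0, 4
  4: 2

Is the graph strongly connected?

Yes

From 2 we can reach every vertex (0, 1, 2, 3, 4), and every vertex can reach 2 (0, 1, 2, 3, 4). So the whole graph is one strongly connected component.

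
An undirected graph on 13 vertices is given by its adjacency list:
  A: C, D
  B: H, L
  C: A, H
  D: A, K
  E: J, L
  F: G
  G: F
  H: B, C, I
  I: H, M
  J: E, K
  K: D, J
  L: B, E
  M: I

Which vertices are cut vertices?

Removing H increases the component count from 2 to 3, so H is a cut vertex.
Removing I increases the component count from 2 to 3, so I is a cut vertex.
By contrast removing E leaves 2 components; it is not a cut vertex. No other vertex is a cut vertex either.

H, I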